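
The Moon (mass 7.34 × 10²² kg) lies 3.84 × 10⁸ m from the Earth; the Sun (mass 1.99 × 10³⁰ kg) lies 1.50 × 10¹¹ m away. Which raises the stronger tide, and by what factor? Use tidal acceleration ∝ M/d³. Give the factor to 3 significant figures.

The Moon, by a factor of ≈ 2.20

Compare M/d³ for the two perturbers:
The Moon: (7.34 × 10²²) / (3.84 × 10⁸)³ = 1.296 × 10⁻³
The Sun: (1.99 × 10³⁰) / (1.50 × 10¹¹)³ = 5.896 × 10⁻⁴
Ratio (larger/smaller) = 2.20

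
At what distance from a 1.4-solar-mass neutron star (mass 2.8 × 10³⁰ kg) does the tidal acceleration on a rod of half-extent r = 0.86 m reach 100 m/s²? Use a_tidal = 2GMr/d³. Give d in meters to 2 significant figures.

2GMr/d³ = a_tidal  ⇒  d = (2GMr / a_tidal)^(1/3)
d = (2 × 6.674×10⁻¹¹ × (2.8 × 10³⁰) × (0.86) / (100))^(1/3)
  = 1.5 × 10⁶ m

1.5 × 10⁶ m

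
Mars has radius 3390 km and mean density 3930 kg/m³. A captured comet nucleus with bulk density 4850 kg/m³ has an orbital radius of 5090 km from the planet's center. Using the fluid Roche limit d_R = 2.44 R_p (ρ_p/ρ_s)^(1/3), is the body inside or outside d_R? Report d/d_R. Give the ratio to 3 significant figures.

d_R = 2.44 × (3390 km) × (3930/4850)^(1/3) = 7712 km
d/d_R = (5090) / (7712) = 0.660
Since d/d_R < 1, the body is inside the Roche limit.

inside; d/d_R ≈ 0.660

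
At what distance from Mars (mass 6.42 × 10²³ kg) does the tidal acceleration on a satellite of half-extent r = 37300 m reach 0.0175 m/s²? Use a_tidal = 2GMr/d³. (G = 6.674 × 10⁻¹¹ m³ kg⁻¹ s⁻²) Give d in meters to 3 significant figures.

2GMr/d³ = a_tidal  ⇒  d = (2GMr / a_tidal)^(1/3)
d = (2 × 6.674×10⁻¹¹ × (6.42 × 10²³) × (37300) / (0.0175))^(1/3)
  = 5.67 × 10⁶ m

5.67 × 10⁶ m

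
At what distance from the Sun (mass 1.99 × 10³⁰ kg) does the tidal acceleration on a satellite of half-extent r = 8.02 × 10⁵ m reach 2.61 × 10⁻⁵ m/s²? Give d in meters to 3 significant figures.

2GMr/d³ = a_tidal  ⇒  d = (2GMr / a_tidal)^(1/3)
d = (2 × 6.674×10⁻¹¹ × (1.99 × 10³⁰) × (8.02 × 10⁵) / (2.61 × 10⁻⁵))^(1/3)
  = 2.01 × 10¹⁰ m

2.01 × 10¹⁰ m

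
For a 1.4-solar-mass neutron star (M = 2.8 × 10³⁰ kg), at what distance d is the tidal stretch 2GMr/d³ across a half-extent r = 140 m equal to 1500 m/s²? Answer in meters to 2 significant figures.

3.3 × 10⁶ m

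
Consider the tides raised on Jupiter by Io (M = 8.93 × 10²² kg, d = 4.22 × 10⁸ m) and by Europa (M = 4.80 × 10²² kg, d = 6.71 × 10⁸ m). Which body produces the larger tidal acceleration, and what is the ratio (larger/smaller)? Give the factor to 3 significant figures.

Compare M/d³ for the two perturbers:
Io: (8.93 × 10²²) / (4.22 × 10⁸)³ = 1.188 × 10⁻³
Europa: (4.80 × 10²²) / (6.71 × 10⁸)³ = 1.589 × 10⁻⁴
Ratio (larger/smaller) = 7.48

Io, by a factor of ≈ 7.48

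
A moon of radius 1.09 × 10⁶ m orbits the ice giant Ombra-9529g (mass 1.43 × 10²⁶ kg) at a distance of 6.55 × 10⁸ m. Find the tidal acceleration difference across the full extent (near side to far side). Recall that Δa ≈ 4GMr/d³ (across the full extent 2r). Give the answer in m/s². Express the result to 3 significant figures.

1.48 × 10⁻⁴ m/s²

a_tidal = 4GMr/d³
        = 4 × (6.674 × 10⁻¹¹) × (1.43 × 10²⁶) × (1.09 × 10⁶) / (6.55 × 10⁸)³
        = 1.48 × 10⁻⁴ m/s²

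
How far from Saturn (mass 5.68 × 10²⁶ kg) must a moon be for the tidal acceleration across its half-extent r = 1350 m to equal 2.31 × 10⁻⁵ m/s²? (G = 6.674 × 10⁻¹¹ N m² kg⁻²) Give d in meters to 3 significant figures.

2GMr/d³ = a_tidal  ⇒  d = (2GMr / a_tidal)^(1/3)
d = (2 × 6.674×10⁻¹¹ × (5.68 × 10²⁶) × (1350) / (2.31 × 10⁻⁵))^(1/3)
  = 1.64 × 10⁸ m

1.64 × 10⁸ m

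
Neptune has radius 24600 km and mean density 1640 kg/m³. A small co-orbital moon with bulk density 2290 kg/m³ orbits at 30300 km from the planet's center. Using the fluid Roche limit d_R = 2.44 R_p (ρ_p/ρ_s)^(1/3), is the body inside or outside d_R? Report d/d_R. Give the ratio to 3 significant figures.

inside; d/d_R ≈ 0.564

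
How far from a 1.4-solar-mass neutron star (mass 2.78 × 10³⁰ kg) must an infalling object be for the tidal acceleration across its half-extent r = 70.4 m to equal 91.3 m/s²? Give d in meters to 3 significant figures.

2GMr/d³ = a_tidal  ⇒  d = (2GMr / a_tidal)^(1/3)
d = (2 × 6.674×10⁻¹¹ × (2.78 × 10³⁰) × (70.4) / (91.3))^(1/3)
  = 6.59 × 10⁶ m

6.59 × 10⁶ m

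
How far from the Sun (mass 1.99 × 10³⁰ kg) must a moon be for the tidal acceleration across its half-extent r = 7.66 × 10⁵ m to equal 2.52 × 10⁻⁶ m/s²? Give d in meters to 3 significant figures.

4.32 × 10¹⁰ m

2GMr/d³ = a_tidal  ⇒  d = (2GMr / a_tidal)^(1/3)
d = (2 × 6.674×10⁻¹¹ × (1.99 × 10³⁰) × (7.66 × 10⁵) / (2.52 × 10⁻⁶))^(1/3)
  = 4.32 × 10¹⁰ m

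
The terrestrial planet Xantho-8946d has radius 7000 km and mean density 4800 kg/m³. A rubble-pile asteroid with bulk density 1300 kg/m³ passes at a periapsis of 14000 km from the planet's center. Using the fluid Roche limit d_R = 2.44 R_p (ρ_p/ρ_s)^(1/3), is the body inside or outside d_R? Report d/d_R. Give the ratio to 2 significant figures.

inside; d/d_R ≈ 0.53

d_R = 2.44 × (7000 km) × (4800/1300)^(1/3) = 26400 km
d/d_R = (14000) / (26400) = 0.53
Since d/d_R < 1, the body is inside the Roche limit.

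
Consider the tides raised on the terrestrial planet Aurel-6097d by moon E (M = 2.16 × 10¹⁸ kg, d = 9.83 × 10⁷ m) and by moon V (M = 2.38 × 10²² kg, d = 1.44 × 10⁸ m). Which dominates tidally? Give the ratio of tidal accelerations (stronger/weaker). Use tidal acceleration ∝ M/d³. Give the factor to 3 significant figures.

Compare M/d³ for the two perturbers:
Moon E: (2.16 × 10¹⁸) / (9.83 × 10⁷)³ = 2.274 × 10⁻⁶
Moon V: (2.38 × 10²²) / (1.44 × 10⁸)³ = 7.971 × 10⁻³
Ratio (larger/smaller) = 3510

Moon V, by a factor of ≈ 3510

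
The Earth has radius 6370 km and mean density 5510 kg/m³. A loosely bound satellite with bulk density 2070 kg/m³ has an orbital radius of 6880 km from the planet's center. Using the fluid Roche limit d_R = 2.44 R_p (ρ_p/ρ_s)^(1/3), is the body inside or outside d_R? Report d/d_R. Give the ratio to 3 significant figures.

inside; d/d_R ≈ 0.319

d_R = 2.44 × (6370 km) × (5510/2070)^(1/3) = 21540 km
d/d_R = (6880) / (21540) = 0.319
Since d/d_R < 1, the body is inside the Roche limit.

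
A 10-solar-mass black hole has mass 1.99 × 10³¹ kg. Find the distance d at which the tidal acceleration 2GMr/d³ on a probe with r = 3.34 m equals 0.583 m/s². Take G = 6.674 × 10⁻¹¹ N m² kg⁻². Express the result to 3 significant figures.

2.48 × 10⁷ m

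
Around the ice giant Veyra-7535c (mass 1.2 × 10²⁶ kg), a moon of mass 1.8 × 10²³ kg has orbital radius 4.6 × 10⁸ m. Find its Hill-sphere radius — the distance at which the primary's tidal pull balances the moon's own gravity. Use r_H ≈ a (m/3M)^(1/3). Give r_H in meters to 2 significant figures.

r_H ≈ a (m/3M)^(1/3)
    = (4.6 × 10⁸) × (1.8 × 10²³ / (3 × 1.2 × 10²⁶))^(1/3)
    = 3.7 × 10⁷ m

3.7 × 10⁷ m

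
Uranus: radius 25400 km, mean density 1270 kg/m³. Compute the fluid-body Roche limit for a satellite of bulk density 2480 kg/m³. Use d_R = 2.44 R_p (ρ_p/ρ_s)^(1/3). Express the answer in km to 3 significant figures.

49600 km

d_R = 2.44 × 25400 km × (1270/2480)^(1/3)
    = 49600 km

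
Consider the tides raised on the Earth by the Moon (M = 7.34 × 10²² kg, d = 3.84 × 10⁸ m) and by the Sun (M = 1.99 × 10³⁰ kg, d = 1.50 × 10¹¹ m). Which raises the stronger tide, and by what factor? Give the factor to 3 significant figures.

Tidal stretch scales as M/d³; compute that for each body.
The Moon: (7.34 × 10²²) / (3.84 × 10⁸)³ = 1.296 × 10⁻³
The Sun: (1.99 × 10³⁰) / (1.50 × 10¹¹)³ = 5.896 × 10⁻⁴
Ratio (larger/smaller) = 2.20

The Moon, by a factor of ≈ 2.20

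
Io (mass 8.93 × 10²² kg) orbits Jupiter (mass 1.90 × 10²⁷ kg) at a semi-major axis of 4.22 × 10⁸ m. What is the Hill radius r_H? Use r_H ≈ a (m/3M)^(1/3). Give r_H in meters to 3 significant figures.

1.06 × 10⁷ m

r_H ≈ a (m/3M)^(1/3)
    = (4.22 × 10⁸) × (8.93 × 10²² / (3 × 1.90 × 10²⁷))^(1/3)
    = 1.06 × 10⁷ m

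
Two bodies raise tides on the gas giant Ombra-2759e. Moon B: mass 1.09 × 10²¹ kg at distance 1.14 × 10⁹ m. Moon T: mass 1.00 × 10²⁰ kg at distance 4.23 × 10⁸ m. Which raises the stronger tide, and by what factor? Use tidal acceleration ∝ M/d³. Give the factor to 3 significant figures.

Tidal acceleration ∝ M/d³, so compare M/d³ for each.
Moon B: (1.09 × 10²¹) / (1.14 × 10⁹)³ = 7.357 × 10⁻⁷
Moon T: (1.00 × 10²⁰) / (4.23 × 10⁸)³ = 1.321 × 10⁻⁶
Ratio (larger/smaller) = 1.80

Moon T, by a factor of ≈ 1.80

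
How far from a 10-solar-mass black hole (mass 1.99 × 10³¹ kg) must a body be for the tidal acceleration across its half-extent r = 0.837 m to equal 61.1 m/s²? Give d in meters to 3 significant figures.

3.31 × 10⁶ m

2GMr/d³ = a_tidal  ⇒  d = (2GMr / a_tidal)^(1/3)
d = (2 × 6.674×10⁻¹¹ × (1.99 × 10³¹) × (0.837) / (61.1))^(1/3)
  = 3.31 × 10⁶ m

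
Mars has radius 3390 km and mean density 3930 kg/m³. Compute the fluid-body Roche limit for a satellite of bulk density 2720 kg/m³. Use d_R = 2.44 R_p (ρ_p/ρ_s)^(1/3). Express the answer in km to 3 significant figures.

9350 km

d_R = 2.44 × 3390 km × (3930/2720)^(1/3)
    = 9350 km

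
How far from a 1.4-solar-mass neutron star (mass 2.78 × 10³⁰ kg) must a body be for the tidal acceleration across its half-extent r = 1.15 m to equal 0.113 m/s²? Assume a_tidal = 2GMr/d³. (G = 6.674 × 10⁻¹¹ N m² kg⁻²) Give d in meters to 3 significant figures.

1.56 × 10⁷ m

2GMr/d³ = a_tidal  ⇒  d = (2GMr / a_tidal)^(1/3)
d = (2 × 6.674×10⁻¹¹ × (2.78 × 10³⁰) × (1.15) / (0.113))^(1/3)
  = 1.56 × 10⁷ m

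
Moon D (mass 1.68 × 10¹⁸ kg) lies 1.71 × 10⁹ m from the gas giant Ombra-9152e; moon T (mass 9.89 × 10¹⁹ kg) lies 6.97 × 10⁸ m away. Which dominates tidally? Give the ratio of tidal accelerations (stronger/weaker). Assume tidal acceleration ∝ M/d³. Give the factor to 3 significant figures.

Moon T, by a factor of ≈ 869

Tidal acceleration ∝ M/d³, so compare M/d³ for each.
Moon D: (1.68 × 10¹⁸) / (1.71 × 10⁹)³ = 3.360 × 10⁻¹⁰
Moon T: (9.89 × 10¹⁹) / (6.97 × 10⁸)³ = 2.921 × 10⁻⁷
Ratio (larger/smaller) = 869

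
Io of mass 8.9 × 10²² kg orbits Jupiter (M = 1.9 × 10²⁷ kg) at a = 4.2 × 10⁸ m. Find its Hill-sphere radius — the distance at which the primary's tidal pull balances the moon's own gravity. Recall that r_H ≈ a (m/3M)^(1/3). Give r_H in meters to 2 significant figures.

r_H ≈ a (m/3M)^(1/3)
    = (4.2 × 10⁸) × (8.9 × 10²² / (3 × 1.9 × 10²⁷))^(1/3)
    = 1.0 × 10⁷ m

1.0 × 10⁷ m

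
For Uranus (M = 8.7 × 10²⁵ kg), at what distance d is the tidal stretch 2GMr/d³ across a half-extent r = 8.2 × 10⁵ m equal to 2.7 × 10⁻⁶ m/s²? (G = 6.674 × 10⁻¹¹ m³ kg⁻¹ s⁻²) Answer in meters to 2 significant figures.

2GMr/d³ = a_tidal  ⇒  d = (2GMr / a_tidal)^(1/3)
d = (2 × 6.674×10⁻¹¹ × (8.7 × 10²⁵) × (8.2 × 10⁵) / (2.7 × 10⁻⁶))^(1/3)
  = 1.5 × 10⁹ m

1.5 × 10⁹ m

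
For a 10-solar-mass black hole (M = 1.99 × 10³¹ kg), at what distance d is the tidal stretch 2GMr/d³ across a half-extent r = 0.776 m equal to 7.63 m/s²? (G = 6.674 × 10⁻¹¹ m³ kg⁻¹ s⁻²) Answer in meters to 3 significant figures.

6.46 × 10⁶ m

2GMr/d³ = a_tidal  ⇒  d = (2GMr / a_tidal)^(1/3)
d = (2 × 6.674×10⁻¹¹ × (1.99 × 10³¹) × (0.776) / (7.63))^(1/3)
  = 6.46 × 10⁶ m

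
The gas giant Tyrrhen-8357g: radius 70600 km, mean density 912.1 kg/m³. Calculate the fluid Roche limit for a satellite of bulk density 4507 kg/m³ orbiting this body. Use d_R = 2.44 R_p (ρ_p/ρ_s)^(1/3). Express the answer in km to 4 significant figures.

1.011 × 10⁵ km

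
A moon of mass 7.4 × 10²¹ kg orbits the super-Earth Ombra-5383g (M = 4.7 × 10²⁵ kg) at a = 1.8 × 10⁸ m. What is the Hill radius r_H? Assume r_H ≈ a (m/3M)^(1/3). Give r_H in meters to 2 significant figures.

6.7 × 10⁶ m

r_H ≈ a (m/3M)^(1/3)
    = (1.8 × 10⁸) × (7.4 × 10²¹ / (3 × 4.7 × 10²⁵))^(1/3)
    = 6.7 × 10⁶ m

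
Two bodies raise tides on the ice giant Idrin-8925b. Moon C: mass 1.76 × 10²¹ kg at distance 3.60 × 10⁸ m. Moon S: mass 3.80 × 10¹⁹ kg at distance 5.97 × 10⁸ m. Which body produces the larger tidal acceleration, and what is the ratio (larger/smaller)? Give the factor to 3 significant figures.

Moon C, by a factor of ≈ 211

Tidal acceleration ∝ M/d³, so compare M/d³ for each.
Moon C: (1.76 × 10²¹) / (3.60 × 10⁸)³ = 3.772 × 10⁻⁵
Moon S: (3.80 × 10¹⁹) / (5.97 × 10⁸)³ = 1.786 × 10⁻⁷
Ratio (larger/smaller) = 211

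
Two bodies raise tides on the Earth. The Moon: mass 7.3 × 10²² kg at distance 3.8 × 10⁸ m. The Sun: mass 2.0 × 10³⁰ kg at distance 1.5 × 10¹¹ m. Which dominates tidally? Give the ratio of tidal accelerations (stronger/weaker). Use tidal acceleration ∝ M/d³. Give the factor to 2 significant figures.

Compare M/d³ for the two perturbers:
The Moon: (7.3 × 10²²) / (3.8 × 10⁸)³ = 1.330 × 10⁻³
The Sun: (2.0 × 10³⁰) / (1.5 × 10¹¹)³ = 5.926 × 10⁻⁴
Ratio (larger/smaller) = 2.2

The Moon, by a factor of ≈ 2.2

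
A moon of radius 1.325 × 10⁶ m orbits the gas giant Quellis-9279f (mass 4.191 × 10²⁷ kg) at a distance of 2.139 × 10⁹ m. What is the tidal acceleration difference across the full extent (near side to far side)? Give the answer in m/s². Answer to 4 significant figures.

Δa = 4GMr/d³
   = 4 × (6.674 × 10⁻¹¹) × (4.191 × 10²⁷) × (1.325 × 10⁶) / (2.139 × 10⁹)³
   = 1.515 × 10⁻⁴ m/s²

1.515 × 10⁻⁴ m/s²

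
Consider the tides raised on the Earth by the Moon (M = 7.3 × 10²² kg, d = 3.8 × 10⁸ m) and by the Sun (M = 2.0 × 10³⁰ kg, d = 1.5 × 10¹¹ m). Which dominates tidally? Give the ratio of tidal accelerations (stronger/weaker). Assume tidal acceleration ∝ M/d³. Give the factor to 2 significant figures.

The Moon, by a factor of ≈ 2.2

Tidal stretch scales as M/d³; compute that for each body.
The Moon: (7.3 × 10²²) / (3.8 × 10⁸)³ = 1.330 × 10⁻³
The Sun: (2.0 × 10³⁰) / (1.5 × 10¹¹)³ = 5.926 × 10⁻⁴
Ratio (larger/smaller) = 2.2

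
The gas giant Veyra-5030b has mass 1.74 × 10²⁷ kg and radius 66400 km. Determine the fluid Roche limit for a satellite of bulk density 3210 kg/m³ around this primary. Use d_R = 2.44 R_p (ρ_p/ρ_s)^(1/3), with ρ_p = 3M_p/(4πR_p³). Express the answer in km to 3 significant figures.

ρ_p = 3M_p/(4πR_p³) = 3 × (1.74 × 10²⁷) / (4π × (6.64 × 10⁷ m)³) = 1420 kg/m³
d_R = 2.44 × 66400 km × (1420/3210)^(1/3)
    = 1.23 × 10⁵ km

1.23 × 10⁵ km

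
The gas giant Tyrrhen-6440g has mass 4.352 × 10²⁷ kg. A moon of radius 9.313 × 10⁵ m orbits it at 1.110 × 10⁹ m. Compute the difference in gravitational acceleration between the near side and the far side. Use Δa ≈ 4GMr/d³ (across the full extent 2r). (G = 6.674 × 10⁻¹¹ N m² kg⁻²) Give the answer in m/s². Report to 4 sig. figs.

7.911 × 10⁻⁴ m/s²

The field gradient is 2GM/d³; across the full diameter 2r the difference is 4GMr/d³.
Δa = 4GMr/d³
   = 4 × (6.674 × 10⁻¹¹) × (4.352 × 10²⁷) × (9.313 × 10⁵) / (1.110 × 10⁹)³
   = 7.911 × 10⁻⁴ m/s²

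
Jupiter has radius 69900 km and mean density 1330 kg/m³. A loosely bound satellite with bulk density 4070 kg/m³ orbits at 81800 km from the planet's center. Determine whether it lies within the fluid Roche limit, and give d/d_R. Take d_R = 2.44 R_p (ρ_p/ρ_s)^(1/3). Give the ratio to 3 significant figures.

inside; d/d_R ≈ 0.696

d_R = 2.44 × (69900 km) × (1330/4070)^(1/3) = 1.175 × 10⁵ km
d/d_R = (81800) / (1.175 × 10⁵) = 0.696
Since d/d_R < 1, the body is inside the Roche limit.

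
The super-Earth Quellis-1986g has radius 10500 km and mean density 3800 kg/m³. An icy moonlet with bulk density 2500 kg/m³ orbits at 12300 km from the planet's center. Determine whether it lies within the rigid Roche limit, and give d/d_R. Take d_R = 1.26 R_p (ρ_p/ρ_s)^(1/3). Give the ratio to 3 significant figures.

inside; d/d_R ≈ 0.809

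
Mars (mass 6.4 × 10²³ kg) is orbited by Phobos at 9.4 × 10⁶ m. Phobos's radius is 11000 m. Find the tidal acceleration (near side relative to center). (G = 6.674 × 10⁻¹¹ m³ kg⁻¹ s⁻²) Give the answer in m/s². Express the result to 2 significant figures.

Since r ≪ d, expand the inverse-square field across one radius to get the leading 2GMr/d³ term.
a_tidal = 2GMr/d³
        = 2 × (6.674 × 10⁻¹¹) × (6.4 × 10²³) × (11000) / (9.4 × 10⁶)³
        = 1.1 × 10⁻³ m/s²

1.1 × 10⁻³ m/s²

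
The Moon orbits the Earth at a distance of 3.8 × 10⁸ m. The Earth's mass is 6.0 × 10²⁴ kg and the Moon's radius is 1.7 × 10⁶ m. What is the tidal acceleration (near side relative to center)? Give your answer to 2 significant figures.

2.5 × 10⁻⁵ m/s²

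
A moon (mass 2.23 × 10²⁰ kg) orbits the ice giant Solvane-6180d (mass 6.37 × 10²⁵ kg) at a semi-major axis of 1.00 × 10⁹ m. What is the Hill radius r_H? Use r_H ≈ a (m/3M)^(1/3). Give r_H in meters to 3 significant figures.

r_H ≈ a (m/3M)^(1/3)
    = (1.00 × 10⁹) × (2.23 × 10²⁰ / (3 × 6.37 × 10²⁵))^(1/3)
    = 1.05 × 10⁷ m

1.05 × 10⁷ m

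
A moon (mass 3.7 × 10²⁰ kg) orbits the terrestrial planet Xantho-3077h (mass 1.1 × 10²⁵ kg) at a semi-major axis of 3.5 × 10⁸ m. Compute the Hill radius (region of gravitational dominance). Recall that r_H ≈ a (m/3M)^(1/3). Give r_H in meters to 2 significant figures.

7.8 × 10⁶ m

r_H ≈ a (m/3M)^(1/3)
    = (3.5 × 10⁸) × (3.7 × 10²⁰ / (3 × 1.1 × 10²⁵))^(1/3)
    = 7.8 × 10⁶ m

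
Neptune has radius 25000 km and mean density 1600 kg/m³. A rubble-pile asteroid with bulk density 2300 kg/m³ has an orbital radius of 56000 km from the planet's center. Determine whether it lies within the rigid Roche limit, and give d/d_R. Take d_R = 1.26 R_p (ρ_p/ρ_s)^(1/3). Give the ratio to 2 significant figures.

outside; d/d_R ≈ 2.0

d_R = 1.26 × (25000 km) × (1600/2300)^(1/3) = 27910 km
d/d_R = (56000) / (27910) = 2.0
Since d/d_R > 1, the body is outside the Roche limit.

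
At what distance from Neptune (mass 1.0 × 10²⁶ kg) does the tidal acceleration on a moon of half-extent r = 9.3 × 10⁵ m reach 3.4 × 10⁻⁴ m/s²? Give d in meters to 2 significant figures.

2GMr/d³ = a_tidal  ⇒  d = (2GMr / a_tidal)^(1/3)
d = (2 × 6.674×10⁻¹¹ × (1.0 × 10²⁶) × (9.3 × 10⁵) / (3.4 × 10⁻⁴))^(1/3)
  = 3.3 × 10⁸ m

3.3 × 10⁸ m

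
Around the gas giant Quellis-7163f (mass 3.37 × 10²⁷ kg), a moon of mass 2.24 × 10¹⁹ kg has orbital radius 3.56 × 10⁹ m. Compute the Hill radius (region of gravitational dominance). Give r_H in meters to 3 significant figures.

4.64 × 10⁶ m

r_H ≈ a (m/3M)^(1/3)
    = (3.56 × 10⁹) × (2.24 × 10¹⁹ / (3 × 3.37 × 10²⁷))^(1/3)
    = 4.64 × 10⁶ m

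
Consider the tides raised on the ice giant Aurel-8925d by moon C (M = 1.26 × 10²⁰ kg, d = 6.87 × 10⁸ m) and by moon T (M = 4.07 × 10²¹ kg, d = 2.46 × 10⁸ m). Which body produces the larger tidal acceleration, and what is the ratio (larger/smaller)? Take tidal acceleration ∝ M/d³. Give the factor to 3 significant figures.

Moon T, by a factor of ≈ 704

Tidal acceleration ∝ M/d³, so compare M/d³ for each.
Moon C: (1.26 × 10²⁰) / (6.87 × 10⁸)³ = 3.886 × 10⁻⁷
Moon T: (4.07 × 10²¹) / (2.46 × 10⁸)³ = 2.734 × 10⁻⁴
Ratio (larger/smaller) = 704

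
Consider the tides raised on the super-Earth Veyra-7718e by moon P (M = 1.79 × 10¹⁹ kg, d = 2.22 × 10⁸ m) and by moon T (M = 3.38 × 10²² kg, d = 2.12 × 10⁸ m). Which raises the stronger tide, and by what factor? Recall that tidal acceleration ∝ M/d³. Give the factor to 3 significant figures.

The tide-raising term goes as M/d³ (the gradient of a 1/d² field).
Moon P: (1.79 × 10¹⁹) / (2.22 × 10⁸)³ = 1.636 × 10⁻⁶
Moon T: (3.38 × 10²²) / (2.12 × 10⁸)³ = 3.547 × 10⁻³
Ratio (larger/smaller) = 2170

Moon T, by a factor of ≈ 2170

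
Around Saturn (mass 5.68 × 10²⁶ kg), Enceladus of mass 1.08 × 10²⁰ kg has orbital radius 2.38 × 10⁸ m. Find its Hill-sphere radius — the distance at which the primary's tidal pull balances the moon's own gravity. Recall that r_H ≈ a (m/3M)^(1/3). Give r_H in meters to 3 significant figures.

9.49 × 10⁵ m

r_H ≈ a (m/3M)^(1/3)
    = (2.38 × 10⁸) × (1.08 × 10²⁰ / (3 × 5.68 × 10²⁶))^(1/3)
    = 9.49 × 10⁵ m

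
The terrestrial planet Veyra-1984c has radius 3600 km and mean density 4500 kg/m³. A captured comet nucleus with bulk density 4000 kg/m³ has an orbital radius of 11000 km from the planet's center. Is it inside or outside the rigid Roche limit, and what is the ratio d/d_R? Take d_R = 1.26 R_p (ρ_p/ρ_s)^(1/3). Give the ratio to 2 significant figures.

d_R = 1.26 × (3600 km) × (4500/4000)^(1/3) = 4718 km
d/d_R = (11000) / (4718) = 2.3
Since d/d_R > 1, the body is outside the Roche limit.

outside; d/d_R ≈ 2.3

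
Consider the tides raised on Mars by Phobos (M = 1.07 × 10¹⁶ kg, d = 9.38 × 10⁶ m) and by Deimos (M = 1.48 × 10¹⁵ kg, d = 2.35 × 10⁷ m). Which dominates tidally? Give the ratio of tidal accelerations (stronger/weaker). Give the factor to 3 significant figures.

The tide-raising term goes as M/d³ (the gradient of a 1/d² field).
Phobos: (1.07 × 10¹⁶) / (9.38 × 10⁶)³ = 1.297 × 10⁻⁵
Deimos: (1.48 × 10¹⁵) / (2.35 × 10⁷)³ = 1.140 × 10⁻⁷
Ratio (larger/smaller) = 114

Phobos, by a factor of ≈ 114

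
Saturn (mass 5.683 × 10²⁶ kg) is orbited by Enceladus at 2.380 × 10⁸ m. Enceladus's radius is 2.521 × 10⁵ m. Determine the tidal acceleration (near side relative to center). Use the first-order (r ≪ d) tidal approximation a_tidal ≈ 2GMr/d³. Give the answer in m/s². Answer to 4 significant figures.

Δa = 2GMr/d³
   = 2 × (6.674 × 10⁻¹¹) × (5.683 × 10²⁶) × (2.521 × 10⁵) / (2.380 × 10⁸)³
   = 1.419 × 10⁻³ m/s²

1.419 × 10⁻³ m/s²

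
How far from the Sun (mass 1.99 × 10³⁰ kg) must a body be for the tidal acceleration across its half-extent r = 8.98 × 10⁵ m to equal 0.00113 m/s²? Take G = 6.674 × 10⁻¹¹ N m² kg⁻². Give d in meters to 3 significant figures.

2GMr/d³ = a_tidal  ⇒  d = (2GMr / a_tidal)^(1/3)
d = (2 × 6.674×10⁻¹¹ × (1.99 × 10³⁰) × (8.98 × 10⁵) / (0.00113))^(1/3)
  = 5.95 × 10⁹ m

5.95 × 10⁹ m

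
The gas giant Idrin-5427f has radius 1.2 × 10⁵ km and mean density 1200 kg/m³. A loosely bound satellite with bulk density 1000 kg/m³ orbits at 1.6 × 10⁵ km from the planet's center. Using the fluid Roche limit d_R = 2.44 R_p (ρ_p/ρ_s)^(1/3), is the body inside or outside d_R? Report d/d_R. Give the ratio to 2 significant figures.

inside; d/d_R ≈ 0.51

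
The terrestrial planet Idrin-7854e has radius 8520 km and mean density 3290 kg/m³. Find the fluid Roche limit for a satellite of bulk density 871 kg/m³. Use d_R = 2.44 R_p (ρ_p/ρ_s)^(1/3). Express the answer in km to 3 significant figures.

32400 km

d_R = 2.44 × 8520 km × (3290/871)^(1/3)
    = 32400 km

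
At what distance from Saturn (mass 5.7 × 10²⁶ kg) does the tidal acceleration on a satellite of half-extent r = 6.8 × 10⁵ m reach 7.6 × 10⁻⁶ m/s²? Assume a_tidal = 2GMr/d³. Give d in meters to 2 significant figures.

1.9 × 10⁹ m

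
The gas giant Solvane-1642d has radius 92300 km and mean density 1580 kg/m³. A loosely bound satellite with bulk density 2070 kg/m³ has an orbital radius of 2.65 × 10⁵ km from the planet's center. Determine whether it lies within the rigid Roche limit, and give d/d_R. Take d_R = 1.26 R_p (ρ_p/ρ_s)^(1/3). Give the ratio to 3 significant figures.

outside; d/d_R ≈ 2.49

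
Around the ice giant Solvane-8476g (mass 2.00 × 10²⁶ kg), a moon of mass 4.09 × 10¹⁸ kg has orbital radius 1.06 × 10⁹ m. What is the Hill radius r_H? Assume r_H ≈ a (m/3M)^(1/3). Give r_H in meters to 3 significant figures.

r_H ≈ a (m/3M)^(1/3)
    = (1.06 × 10⁹) × (4.09 × 10¹⁸ / (3 × 2.00 × 10²⁶))^(1/3)
    = 2.01 × 10⁶ m

2.01 × 10⁶ m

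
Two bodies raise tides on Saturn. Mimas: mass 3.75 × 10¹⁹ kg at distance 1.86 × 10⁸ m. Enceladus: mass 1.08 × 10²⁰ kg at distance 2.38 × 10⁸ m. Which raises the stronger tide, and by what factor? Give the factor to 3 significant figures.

Tidal acceleration ∝ M/d³, so compare M/d³ for each.
Mimas: (3.75 × 10¹⁹) / (1.86 × 10⁸)³ = 5.828 × 10⁻⁶
Enceladus: (1.08 × 10²⁰) / (2.38 × 10⁸)³ = 8.011 × 10⁻⁶
Ratio (larger/smaller) = 1.37

Enceladus, by a factor of ≈ 1.37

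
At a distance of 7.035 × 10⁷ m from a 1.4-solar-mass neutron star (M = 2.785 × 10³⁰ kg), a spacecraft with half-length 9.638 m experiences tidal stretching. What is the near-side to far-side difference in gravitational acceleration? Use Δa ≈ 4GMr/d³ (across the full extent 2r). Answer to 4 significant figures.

a_tidal = 4GMr/d³
        = 4 × (6.674 × 10⁻¹¹) × (2.785 × 10³⁰) × (9.638) / (7.035 × 10⁷)³
        = 2.058 × 10⁻² m/s²

2.058 × 10⁻² m/s²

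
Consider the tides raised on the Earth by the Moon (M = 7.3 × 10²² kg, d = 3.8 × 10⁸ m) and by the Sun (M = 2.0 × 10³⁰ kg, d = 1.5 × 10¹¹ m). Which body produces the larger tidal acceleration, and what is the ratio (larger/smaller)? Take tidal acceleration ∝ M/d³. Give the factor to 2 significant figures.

The Moon, by a factor of ≈ 2.2

Tidal stretch scales as M/d³; compute that for each body.
The Moon: (7.3 × 10²²) / (3.8 × 10⁸)³ = 1.330 × 10⁻³
The Sun: (2.0 × 10³⁰) / (1.5 × 10¹¹)³ = 5.926 × 10⁻⁴
Ratio (larger/smaller) = 2.2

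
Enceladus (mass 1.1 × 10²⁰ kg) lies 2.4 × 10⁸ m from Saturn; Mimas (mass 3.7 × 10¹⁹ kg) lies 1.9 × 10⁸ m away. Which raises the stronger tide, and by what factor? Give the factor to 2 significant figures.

Enceladus, by a factor of ≈ 1.5

Compare M/d³ for the two perturbers:
Enceladus: (1.1 × 10²⁰) / (2.4 × 10⁸)³ = 7.957 × 10⁻⁶
Mimas: (3.7 × 10¹⁹) / (1.9 × 10⁸)³ = 5.394 × 10⁻⁶
Ratio (larger/smaller) = 1.5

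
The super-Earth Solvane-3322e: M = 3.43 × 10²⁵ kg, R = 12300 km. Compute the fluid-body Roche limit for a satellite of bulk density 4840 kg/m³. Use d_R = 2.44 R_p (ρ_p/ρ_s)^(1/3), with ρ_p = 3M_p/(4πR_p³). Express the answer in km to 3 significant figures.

29100 km

ρ_p = 3M_p/(4πR_p³) = 3 × (3.43 × 10²⁵) / (4π × (1.23 × 10⁷ m)³) = 4400 kg/m³
d_R = 2.44 × 12300 km × (4400/4840)^(1/3)
    = 29100 km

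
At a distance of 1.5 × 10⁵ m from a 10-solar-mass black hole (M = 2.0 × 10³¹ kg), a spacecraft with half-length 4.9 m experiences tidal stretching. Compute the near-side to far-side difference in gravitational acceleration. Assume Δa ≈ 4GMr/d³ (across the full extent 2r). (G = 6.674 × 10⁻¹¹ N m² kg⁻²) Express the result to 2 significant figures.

a_tidal = 4GMr/d³
        = 4 × (6.674 × 10⁻¹¹) × (2.0 × 10³¹) × (4.9) / (1.5 × 10⁵)³
        = 7.8 × 10⁶ m/s²

7.8 × 10⁶ m/s²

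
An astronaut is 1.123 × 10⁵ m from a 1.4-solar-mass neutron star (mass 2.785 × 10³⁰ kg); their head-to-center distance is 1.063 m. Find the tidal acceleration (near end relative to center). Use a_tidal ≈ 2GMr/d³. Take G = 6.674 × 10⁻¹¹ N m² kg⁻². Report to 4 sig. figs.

2.790 × 10⁵ m/s²

The tidal stretch is the gradient of GM/d² times the body's extent r, hence the 1/d³ dependence.
Δa = 2GMr/d³
   = 2 × (6.674 × 10⁻¹¹) × (2.785 × 10³⁰) × (1.063) / (1.123 × 10⁵)³
   = 2.790 × 10⁵ m/s²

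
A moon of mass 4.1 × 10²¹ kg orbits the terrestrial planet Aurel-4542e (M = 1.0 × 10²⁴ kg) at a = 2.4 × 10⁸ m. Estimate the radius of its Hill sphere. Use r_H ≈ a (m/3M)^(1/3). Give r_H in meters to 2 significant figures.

2.7 × 10⁷ m

r_H ≈ a (m/3M)^(1/3)
    = (2.4 × 10⁸) × (4.1 × 10²¹ / (3 × 1.0 × 10²⁴))^(1/3)
    = 2.7 × 10⁷ m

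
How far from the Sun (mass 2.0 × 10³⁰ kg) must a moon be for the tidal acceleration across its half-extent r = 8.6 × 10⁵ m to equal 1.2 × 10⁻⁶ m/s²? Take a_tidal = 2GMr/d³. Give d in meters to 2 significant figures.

5.8 × 10¹⁰ m

2GMr/d³ = a_tidal  ⇒  d = (2GMr / a_tidal)^(1/3)
d = (2 × 6.674×10⁻¹¹ × (2.0 × 10³⁰) × (8.6 × 10⁵) / (1.2 × 10⁻⁶))^(1/3)
  = 5.8 × 10¹⁰ m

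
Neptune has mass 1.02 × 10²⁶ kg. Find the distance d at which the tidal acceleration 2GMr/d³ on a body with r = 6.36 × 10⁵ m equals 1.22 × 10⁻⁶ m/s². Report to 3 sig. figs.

1.92 × 10⁹ m

2GMr/d³ = a_tidal  ⇒  d = (2GMr / a_tidal)^(1/3)
d = (2 × 6.674×10⁻¹¹ × (1.02 × 10²⁶) × (6.36 × 10⁵) / (1.22 × 10⁻⁶))^(1/3)
  = 1.92 × 10⁹ m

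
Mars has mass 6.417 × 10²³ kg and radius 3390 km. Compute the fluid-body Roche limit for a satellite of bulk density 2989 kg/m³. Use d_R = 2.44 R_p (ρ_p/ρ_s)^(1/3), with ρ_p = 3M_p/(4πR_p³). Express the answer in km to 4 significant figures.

9063 km

ρ_p = 3M_p/(4πR_p³) = 3 × (6.417 × 10²³) / (4π × (3.390 × 10⁶ m)³) = 3932 kg/m³
d_R = 2.44 × 3390 km × (3932/2989)^(1/3)
    = 9063 km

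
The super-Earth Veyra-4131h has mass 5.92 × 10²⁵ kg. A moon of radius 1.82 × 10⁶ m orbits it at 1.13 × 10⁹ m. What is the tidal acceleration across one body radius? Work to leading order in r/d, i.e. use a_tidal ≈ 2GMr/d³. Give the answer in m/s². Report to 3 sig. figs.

Δa = 2GMr/d³
   = 2 × (6.674 × 10⁻¹¹) × (5.92 × 10²⁵) × (1.82 × 10⁶) / (1.13 × 10⁹)³
   = 9.97 × 10⁻⁶ m/s²

9.97 × 10⁻⁶ m/s²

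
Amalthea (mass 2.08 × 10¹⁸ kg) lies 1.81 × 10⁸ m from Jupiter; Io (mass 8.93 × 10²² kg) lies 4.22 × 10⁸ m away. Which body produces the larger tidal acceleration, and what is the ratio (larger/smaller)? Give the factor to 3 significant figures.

Io, by a factor of ≈ 3390

Tidal stretch scales as M/d³; compute that for each body.
Amalthea: (2.08 × 10¹⁸) / (1.81 × 10⁸)³ = 3.508 × 10⁻⁷
Io: (8.93 × 10²²) / (4.22 × 10⁸)³ = 1.188 × 10⁻³
Ratio (larger/smaller) = 3390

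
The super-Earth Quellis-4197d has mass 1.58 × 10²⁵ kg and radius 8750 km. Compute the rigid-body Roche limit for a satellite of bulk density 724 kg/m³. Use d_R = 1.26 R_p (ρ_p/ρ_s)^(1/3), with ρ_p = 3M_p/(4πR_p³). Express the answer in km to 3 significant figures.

ρ_p = 3M_p/(4πR_p³) = 3 × (1.58 × 10²⁵) / (4π × (8.75 × 10⁶ m)³) = 5630 kg/m³
d_R = 1.26 × 8750 km × (5630/724)^(1/3)
    = 21800 km

21800 km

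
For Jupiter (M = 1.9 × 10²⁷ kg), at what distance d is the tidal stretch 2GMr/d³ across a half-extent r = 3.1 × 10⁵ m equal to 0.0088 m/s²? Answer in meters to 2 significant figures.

2.1 × 10⁸ m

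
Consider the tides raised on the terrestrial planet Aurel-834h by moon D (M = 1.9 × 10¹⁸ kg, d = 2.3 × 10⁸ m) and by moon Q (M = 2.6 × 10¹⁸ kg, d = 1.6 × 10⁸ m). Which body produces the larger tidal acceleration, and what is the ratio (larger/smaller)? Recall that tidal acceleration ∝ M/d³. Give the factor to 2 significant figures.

Compare M/d³ for the two perturbers:
Moon D: (1.9 × 10¹⁸) / (2.3 × 10⁸)³ = 1.562 × 10⁻⁷
Moon Q: (2.6 × 10¹⁸) / (1.6 × 10⁸)³ = 6.348 × 10⁻⁷
Ratio (larger/smaller) = 4.1

Moon Q, by a factor of ≈ 4.1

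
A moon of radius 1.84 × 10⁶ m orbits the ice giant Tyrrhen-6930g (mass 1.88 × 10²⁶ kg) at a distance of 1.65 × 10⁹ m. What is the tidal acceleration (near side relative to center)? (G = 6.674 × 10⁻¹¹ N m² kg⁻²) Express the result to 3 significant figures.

1.03 × 10⁻⁵ m/s²

Δa = 2GMr/d³
   = 2 × (6.674 × 10⁻¹¹) × (1.88 × 10²⁶) × (1.84 × 10⁶) / (1.65 × 10⁹)³
   = 1.03 × 10⁻⁵ m/s²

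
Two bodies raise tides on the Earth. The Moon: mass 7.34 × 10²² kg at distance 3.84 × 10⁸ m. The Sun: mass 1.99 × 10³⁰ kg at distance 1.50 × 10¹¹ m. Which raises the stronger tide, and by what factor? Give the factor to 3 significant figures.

Tidal acceleration ∝ M/d³, so compare M/d³ for each.
The Moon: (7.34 × 10²²) / (3.84 × 10⁸)³ = 1.296 × 10⁻³
The Sun: (1.99 × 10³⁰) / (1.50 × 10¹¹)³ = 5.896 × 10⁻⁴
Ratio (larger/smaller) = 2.20

The Moon, by a factor of ≈ 2.20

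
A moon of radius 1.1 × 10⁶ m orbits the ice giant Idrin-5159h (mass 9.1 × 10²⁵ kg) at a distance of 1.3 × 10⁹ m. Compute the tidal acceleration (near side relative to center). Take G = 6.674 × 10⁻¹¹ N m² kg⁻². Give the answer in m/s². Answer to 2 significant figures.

Δa = 2GMr/d³
   = 2 × (6.674 × 10⁻¹¹) × (9.1 × 10²⁵) × (1.1 × 10⁶) / (1.3 × 10⁹)³
   = 6.1 × 10⁻⁶ m/s²

6.1 × 10⁻⁶ m/s²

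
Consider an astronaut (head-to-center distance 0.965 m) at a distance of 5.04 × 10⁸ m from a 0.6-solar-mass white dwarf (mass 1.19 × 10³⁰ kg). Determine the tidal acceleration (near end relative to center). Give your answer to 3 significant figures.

1.20 × 10⁻⁶ m/s²

Δg = 2GMr/d³
   = 2 × (6.674 × 10⁻¹¹) × (1.19 × 10³⁰) × (0.965) / (5.04 × 10⁸)³
   = 1.20 × 10⁻⁶ m/s²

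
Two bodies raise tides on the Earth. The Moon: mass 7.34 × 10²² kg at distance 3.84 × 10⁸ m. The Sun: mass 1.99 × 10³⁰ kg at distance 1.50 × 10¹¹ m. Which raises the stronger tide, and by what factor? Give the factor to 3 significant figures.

The tide-raising term goes as M/d³ (the gradient of a 1/d² field).
The Moon: (7.34 × 10²²) / (3.84 × 10⁸)³ = 1.296 × 10⁻³
The Sun: (1.99 × 10³⁰) / (1.50 × 10¹¹)³ = 5.896 × 10⁻⁴
Ratio (larger/smaller) = 2.20

The Moon, by a factor of ≈ 2.20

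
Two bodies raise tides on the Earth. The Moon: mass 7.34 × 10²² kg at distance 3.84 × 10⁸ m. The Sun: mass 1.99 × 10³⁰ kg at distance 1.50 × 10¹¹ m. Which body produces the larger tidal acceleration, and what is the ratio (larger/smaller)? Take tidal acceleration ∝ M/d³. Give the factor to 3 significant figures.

The Moon, by a factor of ≈ 2.20

Tidal stretch scales as M/d³; compute that for each body.
The Moon: (7.34 × 10²²) / (3.84 × 10⁸)³ = 1.296 × 10⁻³
The Sun: (1.99 × 10³⁰) / (1.50 × 10¹¹)³ = 5.896 × 10⁻⁴
Ratio (larger/smaller) = 2.20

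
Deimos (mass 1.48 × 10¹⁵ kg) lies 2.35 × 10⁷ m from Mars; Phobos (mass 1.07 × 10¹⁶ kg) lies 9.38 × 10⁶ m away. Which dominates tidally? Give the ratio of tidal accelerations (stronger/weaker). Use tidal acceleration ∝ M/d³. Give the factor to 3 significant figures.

Phobos, by a factor of ≈ 114

Compare M/d³ for the two perturbers:
Deimos: (1.48 × 10¹⁵) / (2.35 × 10⁷)³ = 1.140 × 10⁻⁷
Phobos: (1.07 × 10¹⁶) / (9.38 × 10⁶)³ = 1.297 × 10⁻⁵
Ratio (larger/smaller) = 114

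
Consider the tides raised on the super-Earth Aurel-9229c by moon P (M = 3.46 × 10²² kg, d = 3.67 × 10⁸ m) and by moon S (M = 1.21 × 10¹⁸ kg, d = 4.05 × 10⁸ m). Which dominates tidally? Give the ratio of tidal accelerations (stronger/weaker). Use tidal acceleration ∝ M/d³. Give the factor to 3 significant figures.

The tide-raising term goes as M/d³ (the gradient of a 1/d² field).
Moon P: (3.46 × 10²²) / (3.67 × 10⁸)³ = 7.000 × 10⁻⁴
Moon S: (1.21 × 10¹⁸) / (4.05 × 10⁸)³ = 1.821 × 10⁻⁸
Ratio (larger/smaller) = 38400

Moon P, by a factor of ≈ 38400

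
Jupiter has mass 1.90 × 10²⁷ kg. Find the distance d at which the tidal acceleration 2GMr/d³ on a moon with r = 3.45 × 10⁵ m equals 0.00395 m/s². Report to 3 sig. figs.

2.81 × 10⁸ m

2GMr/d³ = a_tidal  ⇒  d = (2GMr / a_tidal)^(1/3)
d = (2 × 6.674×10⁻¹¹ × (1.90 × 10²⁷) × (3.45 × 10⁵) / (0.00395))^(1/3)
  = 2.81 × 10⁸ m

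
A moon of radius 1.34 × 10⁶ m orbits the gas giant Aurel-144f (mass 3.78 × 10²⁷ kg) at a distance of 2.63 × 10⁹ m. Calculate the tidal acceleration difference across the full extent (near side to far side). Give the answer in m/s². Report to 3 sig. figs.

7.43 × 10⁻⁵ m/s²

Δa = 4GMr/d³
   = 4 × (6.674 × 10⁻¹¹) × (3.78 × 10²⁷) × (1.34 × 10⁶) / (2.63 × 10⁹)³
   = 7.43 × 10⁻⁵ m/s²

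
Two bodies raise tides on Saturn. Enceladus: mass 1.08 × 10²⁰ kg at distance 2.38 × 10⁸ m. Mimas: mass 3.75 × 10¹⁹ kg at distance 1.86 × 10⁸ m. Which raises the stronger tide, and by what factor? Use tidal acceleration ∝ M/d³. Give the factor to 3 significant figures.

Enceladus, by a factor of ≈ 1.37

The tide-raising term goes as M/d³ (the gradient of a 1/d² field).
Enceladus: (1.08 × 10²⁰) / (2.38 × 10⁸)³ = 8.011 × 10⁻⁶
Mimas: (3.75 × 10¹⁹) / (1.86 × 10⁸)³ = 5.828 × 10⁻⁶
Ratio (larger/smaller) = 1.37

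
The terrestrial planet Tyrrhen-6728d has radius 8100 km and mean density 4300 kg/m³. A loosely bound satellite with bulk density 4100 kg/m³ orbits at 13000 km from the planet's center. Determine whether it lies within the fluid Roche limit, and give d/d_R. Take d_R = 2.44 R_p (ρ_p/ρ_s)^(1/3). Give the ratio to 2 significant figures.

d_R = 2.44 × (8100 km) × (4300/4100)^(1/3) = 20080 km
d/d_R = (13000) / (20080) = 0.65
Since d/d_R < 1, the body is inside the Roche limit.

inside; d/d_R ≈ 0.65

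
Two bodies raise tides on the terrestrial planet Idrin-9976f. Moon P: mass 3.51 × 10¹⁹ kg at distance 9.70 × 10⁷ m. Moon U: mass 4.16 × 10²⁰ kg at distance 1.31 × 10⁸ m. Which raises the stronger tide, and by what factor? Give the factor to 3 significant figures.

Tidal acceleration ∝ M/d³, so compare M/d³ for each.
Moon P: (3.51 × 10¹⁹) / (9.70 × 10⁷)³ = 3.846 × 10⁻⁵
Moon U: (4.16 × 10²⁰) / (1.31 × 10⁸)³ = 1.850 × 10⁻⁴
Ratio (larger/smaller) = 4.81

Moon U, by a factor of ≈ 4.81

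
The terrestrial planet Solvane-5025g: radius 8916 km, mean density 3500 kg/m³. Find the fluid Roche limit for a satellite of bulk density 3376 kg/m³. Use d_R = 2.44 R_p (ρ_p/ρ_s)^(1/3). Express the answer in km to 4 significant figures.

22020 km

d_R = 2.44 × 8916 km × (3500/3376)^(1/3)
    = 22020 km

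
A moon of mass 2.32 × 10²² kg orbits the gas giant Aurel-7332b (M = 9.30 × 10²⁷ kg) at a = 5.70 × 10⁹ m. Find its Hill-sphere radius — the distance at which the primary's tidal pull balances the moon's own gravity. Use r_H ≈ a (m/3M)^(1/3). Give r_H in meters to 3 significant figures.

5.36 × 10⁷ m

r_H ≈ a (m/3M)^(1/3)
    = (5.70 × 10⁹) × (2.32 × 10²² / (3 × 9.30 × 10²⁷))^(1/3)
    = 5.36 × 10⁷ m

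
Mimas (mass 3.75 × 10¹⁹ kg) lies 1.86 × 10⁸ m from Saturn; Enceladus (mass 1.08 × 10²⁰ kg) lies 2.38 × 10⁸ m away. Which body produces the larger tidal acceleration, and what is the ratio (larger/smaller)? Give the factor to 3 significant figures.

Enceladus, by a factor of ≈ 1.37

Compare M/d³ for the two perturbers:
Mimas: (3.75 × 10¹⁹) / (1.86 × 10⁸)³ = 5.828 × 10⁻⁶
Enceladus: (1.08 × 10²⁰) / (2.38 × 10⁸)³ = 8.011 × 10⁻⁶
Ratio (larger/smaller) = 1.37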